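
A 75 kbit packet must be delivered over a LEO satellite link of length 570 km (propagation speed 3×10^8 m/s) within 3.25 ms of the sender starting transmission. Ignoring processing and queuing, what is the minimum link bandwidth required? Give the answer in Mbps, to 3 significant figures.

55.6 Mbps

Propagation delay = 570000 / 300000000 = 1.9 ms.
Transmission budget = 3.25 − 1.9 = 1.35 ms.
R ≥ L / t_tx = 75000 bits / 0.00135 s = 55.6 Mbps.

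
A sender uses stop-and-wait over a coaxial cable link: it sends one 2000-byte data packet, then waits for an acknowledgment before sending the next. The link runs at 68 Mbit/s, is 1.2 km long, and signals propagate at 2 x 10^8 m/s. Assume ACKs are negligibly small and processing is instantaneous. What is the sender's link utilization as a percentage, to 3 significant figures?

95.1 %

t_tx = L/R = 16000/68000000 = 0.000235294 s.
t_prop = 1200/200000000 = 6e-06 s; RTT = 1.2e-05 s.
Cycle = t_tx + RTT = 0.000247294 s.
Utilization = t_tx / cycle = 0.000235294/0.000247294 = 95.1 %.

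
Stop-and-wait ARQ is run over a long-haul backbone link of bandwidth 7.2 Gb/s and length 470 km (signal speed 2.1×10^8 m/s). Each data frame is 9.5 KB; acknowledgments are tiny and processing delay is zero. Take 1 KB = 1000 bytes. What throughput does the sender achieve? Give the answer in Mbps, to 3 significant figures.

t_tx = L/R = 76000/7200000000 = 1.05556e-05 s.
t_prop = 470000/210000000 = 0.0022381 s; RTT = 0.00447619 s.
Cycle = t_tx + RTT = 0.00448675 s.
Throughput = L / cycle = 76000 / 0.00448675 = 16.9 Mbps.

16.9 Mbps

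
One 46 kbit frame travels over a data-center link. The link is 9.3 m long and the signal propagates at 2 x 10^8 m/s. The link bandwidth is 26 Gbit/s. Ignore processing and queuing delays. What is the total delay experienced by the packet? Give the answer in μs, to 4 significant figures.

L = 46000 bits.
Transmission delay = L/R = 46000 / 26000000000 = 1.76923 μs.
Propagation delay = d/s = 9.3 m / 200000000 m/s = 0.0465 μs.
Total = 1.816 μs.

1.816 μs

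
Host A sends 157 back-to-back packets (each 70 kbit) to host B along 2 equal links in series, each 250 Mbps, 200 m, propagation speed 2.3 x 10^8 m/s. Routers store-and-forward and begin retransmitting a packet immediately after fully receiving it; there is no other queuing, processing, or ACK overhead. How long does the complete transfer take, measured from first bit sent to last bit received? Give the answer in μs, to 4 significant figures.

44240 μs

Per-hop transmission t_tx = L/R = 70000/250000000 = 280 μs.
Per-hop propagation t_prop = 200/2.3e+08 = 0.869565 μs.
Pipeline fill: first packet needs 2·t_tx to clear all hops; remaining 156 packets each add one t_tx.
Total = (2+157-1)·t_tx + 2·t_prop = 158·280 + 2·0.869565 = 44240 μs.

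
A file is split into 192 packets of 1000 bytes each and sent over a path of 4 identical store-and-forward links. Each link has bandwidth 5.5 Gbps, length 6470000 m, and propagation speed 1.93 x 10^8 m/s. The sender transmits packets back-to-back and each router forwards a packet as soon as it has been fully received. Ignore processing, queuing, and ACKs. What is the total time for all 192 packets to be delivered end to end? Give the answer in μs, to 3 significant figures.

134000 μs

Per-hop transmission t_tx = L/R = 8000/5500000000 = 1.45455 μs.
Per-hop propagation t_prop = 6470000/193000000 = 33523.3 μs.
Pipeline fill: first packet needs 4·t_tx to clear all hops; remaining 191 packets each add one t_tx.
Total = (4+192-1)·t_tx + 4·t_prop = 195·1.45455 + 4·33523.3 = 134000 μs.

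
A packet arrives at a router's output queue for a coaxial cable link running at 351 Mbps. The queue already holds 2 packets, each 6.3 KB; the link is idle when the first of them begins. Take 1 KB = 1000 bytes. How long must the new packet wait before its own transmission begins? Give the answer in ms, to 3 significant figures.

Each queued packet: L/R = 50400/351000000 = 0.14359 ms.
2 queued → 0.287179 ms.
Queuing delay = 0.287 ms.

0.287 ms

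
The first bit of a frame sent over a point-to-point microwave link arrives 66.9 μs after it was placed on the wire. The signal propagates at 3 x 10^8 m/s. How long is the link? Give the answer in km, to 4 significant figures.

20.07 km

d = s × t_prop = 300000000 × 6.69e-05 = 20.07 km.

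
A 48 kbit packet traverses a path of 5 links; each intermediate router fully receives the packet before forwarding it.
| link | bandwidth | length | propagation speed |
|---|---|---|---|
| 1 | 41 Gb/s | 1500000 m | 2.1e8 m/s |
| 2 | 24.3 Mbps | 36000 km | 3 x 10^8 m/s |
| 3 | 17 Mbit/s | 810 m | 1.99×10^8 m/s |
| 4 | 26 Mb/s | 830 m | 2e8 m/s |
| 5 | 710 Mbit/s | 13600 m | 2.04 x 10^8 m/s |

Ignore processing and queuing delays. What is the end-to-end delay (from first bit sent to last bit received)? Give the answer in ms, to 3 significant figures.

134 ms

L = 48000 bits.
Transmission delays (L/R per hop): 0.00117073, 1.97531, 2.82353, 1.84615, 0.0676056 ms; sum = 6.71377 ms.
Propagation delays (d/s per hop): 7.14286, 120, 0.00407035, 0.00415, 0.0666667 ms; sum = 127.218 ms.
End-to-end = 134 ms.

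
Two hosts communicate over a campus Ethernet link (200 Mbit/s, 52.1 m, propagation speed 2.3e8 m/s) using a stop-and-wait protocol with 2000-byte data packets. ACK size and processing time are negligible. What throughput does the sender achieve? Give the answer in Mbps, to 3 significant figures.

t_tx = L/R = 16000/200000000 = 8e-05 s.
t_prop = 52.1/2.3e+08 = 2.26522e-07 s; RTT = 4.53043e-07 s.
Cycle = t_tx + RTT = 8.0453e-05 s.
Throughput = L / cycle = 16000 / 8.0453e-05 = 199 Mbps.

199 Mbps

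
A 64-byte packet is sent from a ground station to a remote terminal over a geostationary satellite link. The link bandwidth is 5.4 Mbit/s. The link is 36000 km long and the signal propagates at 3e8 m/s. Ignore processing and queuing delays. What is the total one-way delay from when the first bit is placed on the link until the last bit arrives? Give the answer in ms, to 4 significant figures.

120.1 ms

L = 64 × 8 = 512 bits.
Transmission delay = L/R = 512 / 5400000 = 0.0948148 ms.
Propagation delay = d/s = 36000000 m / 300000000 m/s = 120 ms.
Total = 120.1 ms.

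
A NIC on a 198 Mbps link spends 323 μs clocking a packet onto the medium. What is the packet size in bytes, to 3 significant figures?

7990 bytes

L = R × t_tx = 198000000 b/s × 0.000323 s = 63954 bits.
In bytes: 63954 / 8 = 7990 bytes.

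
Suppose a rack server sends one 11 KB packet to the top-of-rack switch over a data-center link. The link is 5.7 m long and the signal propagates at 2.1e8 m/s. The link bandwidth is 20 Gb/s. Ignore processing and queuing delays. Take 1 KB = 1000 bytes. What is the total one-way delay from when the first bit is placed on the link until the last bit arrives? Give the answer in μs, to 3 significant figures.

L = 88000 bits.
Transmission delay = L/R = 88000 / 20000000000 = 4.4 μs.
Propagation delay = d/s = 5.7 m / 210000000 m/s = 0.0271429 μs.
Total = 4.43 μs.

4.43 μs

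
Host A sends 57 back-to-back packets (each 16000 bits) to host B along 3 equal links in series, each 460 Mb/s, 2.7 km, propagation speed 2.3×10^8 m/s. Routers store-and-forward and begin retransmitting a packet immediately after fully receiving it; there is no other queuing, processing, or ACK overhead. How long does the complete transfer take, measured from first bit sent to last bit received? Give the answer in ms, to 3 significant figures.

2.09 ms

Per-hop transmission t_tx = L/R = 16000/460000000 = 0.0347826 ms.
Per-hop propagation t_prop = 2700/2.3e+08 = 0.0117391 ms.
Pipeline fill: first packet needs 3·t_tx to clear all hops; remaining 56 packets each add one t_tx.
Total = (3+57-1)·t_tx + 3·t_prop = 59·0.0347826 + 3·0.0117391 = 2.09 ms.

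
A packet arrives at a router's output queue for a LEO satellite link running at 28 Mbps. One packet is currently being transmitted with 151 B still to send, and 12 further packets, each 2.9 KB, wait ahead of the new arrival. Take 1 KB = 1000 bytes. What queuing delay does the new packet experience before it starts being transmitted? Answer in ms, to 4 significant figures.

9.986 ms

Each queued packet: L/R = 23200/28000000 = 0.828571 ms.
12 queued → 9.94286 ms.
Plus remaining 1208 bits of current packet: 0.0431429 ms.
Queuing delay = 9.986 ms.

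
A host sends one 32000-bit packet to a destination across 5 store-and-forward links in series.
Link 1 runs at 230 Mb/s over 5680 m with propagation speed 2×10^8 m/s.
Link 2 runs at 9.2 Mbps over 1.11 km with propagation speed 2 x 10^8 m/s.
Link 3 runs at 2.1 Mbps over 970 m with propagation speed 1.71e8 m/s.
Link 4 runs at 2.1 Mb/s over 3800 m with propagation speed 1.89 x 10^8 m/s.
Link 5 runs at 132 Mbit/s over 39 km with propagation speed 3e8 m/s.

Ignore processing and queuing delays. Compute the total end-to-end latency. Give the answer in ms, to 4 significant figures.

Transmission delays (L/R per hop): 0.13913, 3.47826, 15.2381, 15.2381, 0.242424 ms; sum = 34.336 ms.
Propagation delays (d/s per hop): 0.0284, 0.00555, 0.00567251, 0.0201058, 0.13 ms; sum = 0.189728 ms.
End-to-end = 34.53 ms.

34.53 ms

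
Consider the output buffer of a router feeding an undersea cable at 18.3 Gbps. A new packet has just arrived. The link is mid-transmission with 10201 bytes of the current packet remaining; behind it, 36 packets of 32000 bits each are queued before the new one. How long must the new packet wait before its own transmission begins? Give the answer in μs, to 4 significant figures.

67.41 μs

Each queued packet: L/R = 32000/18300000000 = 1.74863 μs.
36 queued → 62.9508 μs.
Plus remaining 81608 bits of current packet: 4.45945 μs.
Queuing delay = 67.41 μs.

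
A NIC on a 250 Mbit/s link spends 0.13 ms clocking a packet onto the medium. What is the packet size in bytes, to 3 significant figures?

4060 bytes

L = R × t_tx = 250000000 b/s × 0.00013 s = 32500 bits.
In bytes: 32500 / 8 = 4060 bytes.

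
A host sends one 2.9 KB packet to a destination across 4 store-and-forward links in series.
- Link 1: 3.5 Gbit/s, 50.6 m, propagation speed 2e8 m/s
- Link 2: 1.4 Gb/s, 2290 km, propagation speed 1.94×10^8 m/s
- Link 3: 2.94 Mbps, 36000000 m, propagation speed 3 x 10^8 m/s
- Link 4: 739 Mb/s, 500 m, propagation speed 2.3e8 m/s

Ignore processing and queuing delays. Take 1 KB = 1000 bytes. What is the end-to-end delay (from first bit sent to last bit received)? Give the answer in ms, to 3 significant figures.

140 ms

L = 23200 bits.
Transmission delays (L/R per hop): 0.00662857, 0.0165714, 7.89116, 0.0313938 ms; sum = 7.94575 ms.
Propagation delays (d/s per hop): 0.000253, 11.8041, 120, 0.00217391 ms; sum = 131.807 ms.
End-to-end = 140 ms.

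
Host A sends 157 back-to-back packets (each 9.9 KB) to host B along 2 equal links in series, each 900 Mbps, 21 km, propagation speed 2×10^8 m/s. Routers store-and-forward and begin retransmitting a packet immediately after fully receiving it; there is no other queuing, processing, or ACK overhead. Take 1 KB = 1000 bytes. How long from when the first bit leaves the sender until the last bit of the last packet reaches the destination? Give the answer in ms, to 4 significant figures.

Per-hop transmission t_tx = L/R = 79200/900000000 = 0.088 ms.
Per-hop propagation t_prop = 21000/200000000 = 0.105 ms.
Pipeline fill: first packet needs 2·t_tx to clear all hops; remaining 156 packets each add one t_tx.
Total = (2+157-1)·t_tx + 2·t_prop = 158·0.088 + 2·0.105 = 14.11 ms.

14.11 ms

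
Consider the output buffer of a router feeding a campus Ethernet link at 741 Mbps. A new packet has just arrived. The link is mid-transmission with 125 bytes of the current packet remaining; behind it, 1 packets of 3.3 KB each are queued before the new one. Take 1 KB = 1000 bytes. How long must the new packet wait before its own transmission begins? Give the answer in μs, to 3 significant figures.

37.0 μs

Each queued packet: L/R = 26400/741000000 = 35.6275 μs.
1 queued → 35.6275 μs.
Plus remaining 1000 bits of current packet: 1.34953 μs.
Queuing delay = 37.0 μs.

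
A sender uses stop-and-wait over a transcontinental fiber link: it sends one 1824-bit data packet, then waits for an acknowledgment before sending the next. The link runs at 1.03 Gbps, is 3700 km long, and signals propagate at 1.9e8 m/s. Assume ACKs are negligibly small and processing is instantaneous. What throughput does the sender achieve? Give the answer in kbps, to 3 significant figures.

t_tx = L/R = 1824/1030000000 = 1.77087e-06 s.
t_prop = 3700000/190000000 = 0.0194737 s; RTT = 0.0389474 s.
Cycle = t_tx + RTT = 0.0389491 s.
Throughput = L / cycle = 1824 / 0.0389491 = 46.8 kbps.

46.8 kbps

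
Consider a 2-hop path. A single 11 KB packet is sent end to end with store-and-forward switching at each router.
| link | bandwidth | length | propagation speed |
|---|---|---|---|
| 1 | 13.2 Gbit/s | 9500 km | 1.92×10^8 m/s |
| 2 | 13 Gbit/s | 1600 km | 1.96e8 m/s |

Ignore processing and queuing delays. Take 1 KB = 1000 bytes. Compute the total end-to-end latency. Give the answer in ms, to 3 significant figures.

57.7 ms

L = 88000 bits.
Transmission delays (L/R per hop): 0.00666667, 0.00676923 ms; sum = 0.0134359 ms.
Propagation delays (d/s per hop): 49.4792, 8.16327 ms; sum = 57.6424 ms.
End-to-end = 57.7 ms.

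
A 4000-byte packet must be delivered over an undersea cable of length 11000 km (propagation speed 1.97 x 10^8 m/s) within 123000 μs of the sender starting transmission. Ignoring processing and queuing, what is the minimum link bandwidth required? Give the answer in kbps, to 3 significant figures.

476 kbps

L = 32000 bits.
Propagation delay = 11000000 / 197000000 = 55837.6 μs.
Transmission budget = 123000 − 55837.6 = 67162.4 μs.
R ≥ L / t_tx = 32000 bits / 0.0671624 s = 476 kbps.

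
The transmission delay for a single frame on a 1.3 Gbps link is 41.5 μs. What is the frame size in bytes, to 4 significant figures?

L = R × t_tx = 1300000000 b/s × 4.15e-05 s = 53950 bits.
In bytes: 53950 / 8 = 6744 bytes.

6744 bytes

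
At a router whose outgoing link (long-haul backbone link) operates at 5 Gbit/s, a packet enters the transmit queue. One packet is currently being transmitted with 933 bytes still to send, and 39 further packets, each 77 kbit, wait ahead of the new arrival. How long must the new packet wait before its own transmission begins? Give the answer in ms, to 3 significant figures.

Each queued packet: L/R = 77000/5000000000 = 0.0154 ms.
39 queued → 0.6006 ms.
Plus remaining 7464 bits of current packet: 0.0014928 ms.
Queuing delay = 0.602 ms.

0.602 ms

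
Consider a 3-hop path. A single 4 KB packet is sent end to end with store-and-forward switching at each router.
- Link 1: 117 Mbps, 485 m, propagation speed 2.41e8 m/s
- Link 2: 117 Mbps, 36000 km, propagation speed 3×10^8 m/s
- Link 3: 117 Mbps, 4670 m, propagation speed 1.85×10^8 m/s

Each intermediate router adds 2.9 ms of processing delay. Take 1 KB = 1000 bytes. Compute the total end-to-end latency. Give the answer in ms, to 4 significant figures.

L = 32000 bits.
Transmission delay per hop = L/R = 32000/117000000 = 0.273504 ms; 3 hops → 0.820513 ms.
Propagation delays (d/s per hop): 0.00201245, 120, 0.0252432 ms; sum = 120.027 ms.
Processing at 2 router(s): 2 × 2.9 ms = 5.8 ms.
End-to-end = 126.6 ms.

126.6 ms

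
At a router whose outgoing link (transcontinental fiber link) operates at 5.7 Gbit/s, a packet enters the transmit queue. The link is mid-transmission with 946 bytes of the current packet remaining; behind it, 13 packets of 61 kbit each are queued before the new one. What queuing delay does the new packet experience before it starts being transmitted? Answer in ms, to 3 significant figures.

Each queued packet: L/R = 61000/5700000000 = 0.0107018 ms.
13 queued → 0.139123 ms.
Plus remaining 7568 bits of current packet: 0.00132772 ms.
Queuing delay = 0.140 ms.

0.140 ms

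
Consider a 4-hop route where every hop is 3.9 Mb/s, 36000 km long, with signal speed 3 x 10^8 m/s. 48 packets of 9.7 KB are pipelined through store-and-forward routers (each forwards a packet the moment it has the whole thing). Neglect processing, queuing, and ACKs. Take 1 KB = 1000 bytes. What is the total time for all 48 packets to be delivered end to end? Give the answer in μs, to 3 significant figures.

Per-hop transmission t_tx = L/R = 77600/3900000 = 19897.4 μs.
Per-hop propagation t_prop = 36000000/300000000 = 120000 μs.
Pipeline fill: first packet needs 4·t_tx to clear all hops; remaining 47 packets each add one t_tx.
Total = (4+48-1)·t_tx + 4·t_prop = 51·19897.4 + 4·120000 = 1490000 μs.

1490000 μs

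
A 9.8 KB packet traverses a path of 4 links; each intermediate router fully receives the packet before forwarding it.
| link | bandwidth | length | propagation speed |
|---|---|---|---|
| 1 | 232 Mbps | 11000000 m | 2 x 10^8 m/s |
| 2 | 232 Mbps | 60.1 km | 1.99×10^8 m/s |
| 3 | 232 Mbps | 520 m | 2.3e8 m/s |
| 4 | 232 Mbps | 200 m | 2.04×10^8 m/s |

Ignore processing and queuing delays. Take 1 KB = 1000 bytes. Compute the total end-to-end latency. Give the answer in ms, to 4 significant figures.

56.66 ms

L = 78400 bits.
Transmission delay per hop = L/R = 78400/232000000 = 0.337931 ms; 4 hops → 1.35172 ms.
Propagation delays (d/s per hop): 55, 0.30201, 0.00226087, 0.000980392 ms; sum = 55.3053 ms.
End-to-end = 56.66 ms.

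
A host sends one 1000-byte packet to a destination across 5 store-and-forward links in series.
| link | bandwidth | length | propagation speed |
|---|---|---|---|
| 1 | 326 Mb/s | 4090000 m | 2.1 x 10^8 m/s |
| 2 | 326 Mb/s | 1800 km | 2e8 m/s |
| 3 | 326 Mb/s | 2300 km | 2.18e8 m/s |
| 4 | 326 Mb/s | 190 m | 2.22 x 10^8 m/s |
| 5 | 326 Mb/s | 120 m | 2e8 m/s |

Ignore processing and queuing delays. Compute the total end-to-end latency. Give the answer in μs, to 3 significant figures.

39200 μs

L = 1000 × 8 = 8000 bits.
Transmission delay per hop = L/R = 8000/326000000 = 24.5399 μs; 5 hops → 122.699 μs.
Propagation delays (d/s per hop): 19476.2, 9000, 10550.5, 0.855856, 0.6 μs; sum = 39028.1 μs.
End-to-end = 39200 μs.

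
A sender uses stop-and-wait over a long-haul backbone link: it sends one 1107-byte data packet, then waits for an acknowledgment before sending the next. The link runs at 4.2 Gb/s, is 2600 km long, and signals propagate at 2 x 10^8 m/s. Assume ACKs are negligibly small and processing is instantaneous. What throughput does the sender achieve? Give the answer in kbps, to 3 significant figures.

341 kbps

t_tx = L/R = 8856/4200000000 = 2.10857e-06 s.
t_prop = 2600000/200000000 = 0.013 s; RTT = 0.026 s.
Cycle = t_tx + RTT = 0.0260021 s.
Throughput = L / cycle = 8856 / 0.0260021 = 341 kbps.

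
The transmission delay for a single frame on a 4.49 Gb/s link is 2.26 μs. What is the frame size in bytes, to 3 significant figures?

1270 bytes

L = R × t_tx = 4490000000 b/s × 2.26e-06 s = 10147.4 bits.
In bytes: 10147.4 / 8 = 1270 bytes.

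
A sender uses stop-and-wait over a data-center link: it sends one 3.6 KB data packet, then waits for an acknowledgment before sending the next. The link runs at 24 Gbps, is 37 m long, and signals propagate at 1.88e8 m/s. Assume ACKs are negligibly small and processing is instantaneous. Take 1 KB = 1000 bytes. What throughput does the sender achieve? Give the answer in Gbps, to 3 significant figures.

t_tx = L/R = 28800/24000000000 = 1.2e-06 s.
t_prop = 37/188000000 = 1.96809e-07 s; RTT = 3.93617e-07 s.
Cycle = t_tx + RTT = 1.59362e-06 s.
Throughput = L / cycle = 28800 / 1.59362e-06 = 18.1 Gbps.

18.1 Gbps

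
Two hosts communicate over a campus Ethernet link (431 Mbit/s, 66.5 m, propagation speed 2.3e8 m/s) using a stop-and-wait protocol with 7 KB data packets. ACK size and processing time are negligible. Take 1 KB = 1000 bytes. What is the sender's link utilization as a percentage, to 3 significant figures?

99.6 %

t_tx = L/R = 56000/431000000 = 0.00012993 s.
t_prop = 66.5/2.3e+08 = 2.8913e-07 s; RTT = 5.78261e-07 s.
Cycle = t_tx + RTT = 0.000130509 s.
Utilization = t_tx / cycle = 0.00012993/0.000130509 = 99.6 %.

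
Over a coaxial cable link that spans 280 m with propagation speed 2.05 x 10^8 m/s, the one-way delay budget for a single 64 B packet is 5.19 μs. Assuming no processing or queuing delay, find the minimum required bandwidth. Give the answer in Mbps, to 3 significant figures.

134 Mbps

L = 512 bits.
Propagation delay = 280 / 2.05e+08 = 1.36585 μs.
Transmission budget = 5.19 − 1.36585 = 3.82415 μs.
R ≥ L / t_tx = 512 bits / 3.82415e-06 s = 134 Mbps.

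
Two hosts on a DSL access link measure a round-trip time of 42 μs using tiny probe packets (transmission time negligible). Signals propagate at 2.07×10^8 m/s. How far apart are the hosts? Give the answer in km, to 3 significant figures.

One-way propagation = RTT/2 = 21 μs.
d = s × t = 2.07e+08 × 2.1e-05 = 4.35 km.

4.35 km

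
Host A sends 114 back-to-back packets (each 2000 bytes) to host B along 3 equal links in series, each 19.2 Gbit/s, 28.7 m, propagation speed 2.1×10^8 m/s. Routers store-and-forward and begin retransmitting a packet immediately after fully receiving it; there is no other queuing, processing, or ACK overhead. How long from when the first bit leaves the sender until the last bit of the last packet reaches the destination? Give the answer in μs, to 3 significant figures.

97.1 μs

Per-hop transmission t_tx = L/R = 16000/19200000000 = 0.833333 μs.
Per-hop propagation t_prop = 28.7/210000000 = 0.136667 μs.
Pipeline fill: first packet needs 3·t_tx to clear all hops; remaining 113 packets each add one t_tx.
Total = (3+114-1)·t_tx + 3·t_prop = 116·0.833333 + 3·0.136667 = 97.1 μs.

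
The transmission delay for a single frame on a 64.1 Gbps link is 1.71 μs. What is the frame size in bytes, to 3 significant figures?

L = R × t_tx = 6.41e+10 b/s × 1.71e-06 s = 109611 bits.
In bytes: 109611 / 8 = 13700 bytes.

13700 bytes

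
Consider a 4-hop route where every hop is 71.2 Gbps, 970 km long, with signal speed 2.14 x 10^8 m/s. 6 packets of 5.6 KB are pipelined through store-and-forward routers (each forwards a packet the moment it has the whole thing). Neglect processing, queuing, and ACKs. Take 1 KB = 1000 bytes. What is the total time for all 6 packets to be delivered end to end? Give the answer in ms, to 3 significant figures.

Per-hop transmission t_tx = L/R = 44800/71200000000 = 0.000629213 ms.
Per-hop propagation t_prop = 970000/214000000 = 4.53271 ms.
Pipeline fill: first packet needs 4·t_tx to clear all hops; remaining 5 packets each add one t_tx.
Total = (4+6-1)·t_tx + 4·t_prop = 9·0.000629213 + 4·4.53271 = 18.1 ms.

18.1 ms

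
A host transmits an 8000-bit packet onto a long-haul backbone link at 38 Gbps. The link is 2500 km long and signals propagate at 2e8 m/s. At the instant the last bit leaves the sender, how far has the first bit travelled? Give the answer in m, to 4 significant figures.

42.11 m

t_tx = L/R = 8000/38000000000 = 2.10526e-07 s.
Distance = s × t_tx = 200000000 × 2.10526e-07 = 42.11 m.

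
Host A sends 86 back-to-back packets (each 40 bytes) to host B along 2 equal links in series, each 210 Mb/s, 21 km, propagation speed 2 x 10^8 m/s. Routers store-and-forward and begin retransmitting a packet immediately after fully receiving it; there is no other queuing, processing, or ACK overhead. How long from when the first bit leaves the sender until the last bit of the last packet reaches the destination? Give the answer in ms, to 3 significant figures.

0.343 ms

Per-hop transmission t_tx = L/R = 320/210000000 = 0.00152381 ms.
Per-hop propagation t_prop = 21000/200000000 = 0.105 ms.
Pipeline fill: first packet needs 2·t_tx to clear all hops; remaining 85 packets each add one t_tx.
Total = (2+86-1)·t_tx + 2·t_prop = 87·0.00152381 + 2·0.105 = 0.343 ms.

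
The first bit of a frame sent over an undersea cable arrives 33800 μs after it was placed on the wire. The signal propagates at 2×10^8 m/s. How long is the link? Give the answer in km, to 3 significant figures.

d = s × t_prop = 200000000 × 0.0338 = 6760 km.

6760 km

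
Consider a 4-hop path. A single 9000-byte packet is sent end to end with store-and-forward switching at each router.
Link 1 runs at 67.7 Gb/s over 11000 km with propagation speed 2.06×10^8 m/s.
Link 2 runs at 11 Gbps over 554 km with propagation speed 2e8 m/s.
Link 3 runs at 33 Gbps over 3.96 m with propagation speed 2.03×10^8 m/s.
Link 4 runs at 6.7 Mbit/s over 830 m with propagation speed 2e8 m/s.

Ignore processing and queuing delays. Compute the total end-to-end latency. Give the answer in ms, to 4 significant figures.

66.93 ms

L = 9000 × 8 = 72000 bits.
Transmission delays (L/R per hop): 0.00106352, 0.00654545, 0.00218182, 10.7463 ms; sum = 10.7561 ms.
Propagation delays (d/s per hop): 53.3981, 2.77, 1.95074e-05, 0.00415 ms; sum = 56.1722 ms.
End-to-end = 66.93 ms.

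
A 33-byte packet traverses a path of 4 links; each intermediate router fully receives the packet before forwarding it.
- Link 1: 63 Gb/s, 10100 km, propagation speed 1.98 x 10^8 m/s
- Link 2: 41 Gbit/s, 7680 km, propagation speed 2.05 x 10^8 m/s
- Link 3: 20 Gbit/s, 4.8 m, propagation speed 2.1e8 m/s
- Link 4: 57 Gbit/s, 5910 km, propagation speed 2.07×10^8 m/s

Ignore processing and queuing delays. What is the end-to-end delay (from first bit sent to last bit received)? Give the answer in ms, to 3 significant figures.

117 ms

L = 33 × 8 = 264 bits.
Transmission delays (L/R per hop): 4.19048e-06, 6.43902e-06, 1.32e-05, 4.63158e-06 ms; sum = 2.84611e-05 ms.
Propagation delays (d/s per hop): 51.0101, 37.4634, 2.28571e-05, 28.5507 ms; sum = 117.024 ms.
End-to-end = 117 ms.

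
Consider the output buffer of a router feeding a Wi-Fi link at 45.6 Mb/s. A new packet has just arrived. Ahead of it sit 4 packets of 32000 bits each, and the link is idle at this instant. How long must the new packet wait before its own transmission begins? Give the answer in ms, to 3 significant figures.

2.81 ms

Each queued packet: L/R = 32000/45600000 = 0.701754 ms.
4 queued → 2.80702 ms.
Queuing delay = 2.81 ms.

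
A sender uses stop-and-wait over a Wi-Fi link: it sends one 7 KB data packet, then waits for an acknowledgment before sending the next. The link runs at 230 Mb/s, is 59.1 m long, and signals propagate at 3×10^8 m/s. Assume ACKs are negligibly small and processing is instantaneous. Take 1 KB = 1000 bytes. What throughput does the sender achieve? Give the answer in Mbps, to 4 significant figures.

229.6 Mbps

t_tx = L/R = 56000/230000000 = 0.000243478 s.
t_prop = 59.1/300000000 = 1.97e-07 s; RTT = 3.94e-07 s.
Cycle = t_tx + RTT = 0.000243872 s.
Throughput = L / cycle = 56000 / 0.000243872 = 229.6 Mbps.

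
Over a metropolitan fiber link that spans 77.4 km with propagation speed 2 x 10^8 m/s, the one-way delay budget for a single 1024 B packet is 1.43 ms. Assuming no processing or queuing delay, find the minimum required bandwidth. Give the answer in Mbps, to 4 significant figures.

7.854 Mbps

L = 8192 bits.
Propagation delay = 77400 / 200000000 = 0.387 ms.
Transmission budget = 1.43 − 0.387 = 1.043 ms.
R ≥ L / t_tx = 8192 bits / 0.001043 s = 7.854 Mbps.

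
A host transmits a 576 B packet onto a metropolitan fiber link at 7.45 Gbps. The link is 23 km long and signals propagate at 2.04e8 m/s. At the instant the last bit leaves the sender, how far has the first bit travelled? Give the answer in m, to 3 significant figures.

126 m

t_tx = L/R = 4608/7450000000 = 6.18523e-07 s.
Distance = s × t_tx = 204000000 × 6.18523e-07 = 126 m.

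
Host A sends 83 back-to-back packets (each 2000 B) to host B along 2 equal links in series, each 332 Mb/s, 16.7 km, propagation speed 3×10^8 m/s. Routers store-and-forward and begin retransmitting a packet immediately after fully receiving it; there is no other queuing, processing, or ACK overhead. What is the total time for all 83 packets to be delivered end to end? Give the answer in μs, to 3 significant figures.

Per-hop transmission t_tx = L/R = 16000/332000000 = 48.1928 μs.
Per-hop propagation t_prop = 16700/300000000 = 55.6667 μs.
Pipeline fill: first packet needs 2·t_tx to clear all hops; remaining 82 packets each add one t_tx.
Total = (2+83-1)·t_tx + 2·t_prop = 84·48.1928 + 2·55.6667 = 4160 μs.

4160 μs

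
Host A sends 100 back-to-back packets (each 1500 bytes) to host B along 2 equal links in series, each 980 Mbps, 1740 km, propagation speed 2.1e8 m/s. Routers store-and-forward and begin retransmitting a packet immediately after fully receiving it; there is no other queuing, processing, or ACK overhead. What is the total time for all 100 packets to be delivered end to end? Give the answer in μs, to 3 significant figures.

17800 μs

Per-hop transmission t_tx = L/R = 12000/980000000 = 12.2449 μs.
Per-hop propagation t_prop = 1740000/210000000 = 8285.71 μs.
Pipeline fill: first packet needs 2·t_tx to clear all hops; remaining 99 packets each add one t_tx.
Total = (2+100-1)·t_tx + 2·t_prop = 101·12.2449 + 2·8285.71 = 17800 μs.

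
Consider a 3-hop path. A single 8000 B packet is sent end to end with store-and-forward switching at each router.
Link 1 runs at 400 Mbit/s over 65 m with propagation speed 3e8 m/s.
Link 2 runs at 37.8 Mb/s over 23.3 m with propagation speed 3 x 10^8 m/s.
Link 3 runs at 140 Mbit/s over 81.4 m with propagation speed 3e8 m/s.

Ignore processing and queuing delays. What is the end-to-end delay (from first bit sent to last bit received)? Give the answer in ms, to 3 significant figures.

2.31 ms

L = 8000 × 8 = 64000 bits.
Transmission delays (L/R per hop): 0.16, 1.69312, 0.457143 ms; sum = 2.31026 ms.
Propagation delays (d/s per hop): 0.000216667, 7.76667e-05, 0.000271333 ms; sum = 0.000565667 ms.
End-to-end = 2.31 ms.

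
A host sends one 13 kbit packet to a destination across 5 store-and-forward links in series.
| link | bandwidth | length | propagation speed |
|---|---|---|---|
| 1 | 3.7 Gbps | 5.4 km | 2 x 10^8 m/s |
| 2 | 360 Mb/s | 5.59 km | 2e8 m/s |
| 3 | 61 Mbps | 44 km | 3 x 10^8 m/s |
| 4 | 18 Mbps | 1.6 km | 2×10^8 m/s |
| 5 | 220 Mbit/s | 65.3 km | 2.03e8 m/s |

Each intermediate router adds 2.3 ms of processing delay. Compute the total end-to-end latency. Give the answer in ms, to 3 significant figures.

10.8 ms

L = 13000 bits.
Transmission delays (L/R per hop): 0.00351351, 0.0361111, 0.213115, 0.722222, 0.0590909 ms; sum = 1.03405 ms.
Propagation delays (d/s per hop): 0.027, 0.02795, 0.146667, 0.008, 0.321675 ms; sum = 0.531292 ms.
Processing at 4 router(s): 4 × 2.3 ms = 9.2 ms.
End-to-end = 10.8 ms.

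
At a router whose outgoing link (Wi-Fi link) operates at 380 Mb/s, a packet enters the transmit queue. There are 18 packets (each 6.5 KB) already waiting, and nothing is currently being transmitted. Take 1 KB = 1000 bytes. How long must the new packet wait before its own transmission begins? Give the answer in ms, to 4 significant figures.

Each queued packet: L/R = 52000/380000000 = 0.136842 ms.
18 queued → 2.46316 ms.
Queuing delay = 2.463 ms.

2.463 ms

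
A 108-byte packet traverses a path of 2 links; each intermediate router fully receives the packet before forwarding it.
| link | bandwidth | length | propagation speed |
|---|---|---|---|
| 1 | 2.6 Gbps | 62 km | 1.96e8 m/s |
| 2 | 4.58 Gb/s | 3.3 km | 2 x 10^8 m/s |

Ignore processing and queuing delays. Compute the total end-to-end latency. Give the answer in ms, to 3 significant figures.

L = 108 × 8 = 864 bits.
Transmission delays (L/R per hop): 0.000332308, 0.000188646 ms; sum = 0.000520954 ms.
Propagation delays (d/s per hop): 0.316327, 0.0165 ms; sum = 0.332827 ms.
End-to-end = 0.333 ms.

0.333 ms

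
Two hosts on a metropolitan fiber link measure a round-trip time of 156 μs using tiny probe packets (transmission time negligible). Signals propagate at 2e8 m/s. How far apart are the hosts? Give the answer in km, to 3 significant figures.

15.6 km

One-way propagation = RTT/2 = 78 μs.
d = s × t = 200000000 × 7.8e-05 = 15.6 km.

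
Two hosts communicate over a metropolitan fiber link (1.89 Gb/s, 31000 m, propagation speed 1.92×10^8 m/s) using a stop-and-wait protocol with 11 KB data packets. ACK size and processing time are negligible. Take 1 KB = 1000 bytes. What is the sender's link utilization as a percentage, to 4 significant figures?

t_tx = L/R = 88000/1890000000 = 4.65608e-05 s.
t_prop = 31000/192000000 = 0.000161458 s; RTT = 0.000322917 s.
Cycle = t_tx + RTT = 0.000369478 s.
Utilization = t_tx / cycle = 4.65608e-05/0.000369478 = 12.60 %.

12.60 %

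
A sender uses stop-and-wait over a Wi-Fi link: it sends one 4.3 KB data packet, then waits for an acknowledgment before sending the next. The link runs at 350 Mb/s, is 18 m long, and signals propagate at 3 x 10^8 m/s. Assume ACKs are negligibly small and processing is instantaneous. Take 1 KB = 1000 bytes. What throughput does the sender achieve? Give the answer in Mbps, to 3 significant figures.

t_tx = L/R = 34400/350000000 = 9.82857e-05 s.
t_prop = 18/300000000 = 6e-08 s; RTT = 1.2e-07 s.
Cycle = t_tx + RTT = 9.84057e-05 s.
Throughput = L / cycle = 34400 / 9.84057e-05 = 350 Mbps.

350 Mbps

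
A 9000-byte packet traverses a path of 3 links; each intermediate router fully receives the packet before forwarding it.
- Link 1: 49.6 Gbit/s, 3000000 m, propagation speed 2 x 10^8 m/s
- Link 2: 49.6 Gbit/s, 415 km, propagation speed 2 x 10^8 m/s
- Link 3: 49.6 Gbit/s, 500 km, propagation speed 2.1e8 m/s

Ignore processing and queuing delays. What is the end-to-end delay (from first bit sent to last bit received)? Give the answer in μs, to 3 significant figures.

L = 9000 × 8 = 72000 bits.
Transmission delay per hop = L/R = 72000/49600000000 = 1.45161 μs; 3 hops → 4.35484 μs.
Propagation delays (d/s per hop): 15000, 2075, 2380.95 μs; sum = 19456 μs.
End-to-end = 19500 μs.

19500 μs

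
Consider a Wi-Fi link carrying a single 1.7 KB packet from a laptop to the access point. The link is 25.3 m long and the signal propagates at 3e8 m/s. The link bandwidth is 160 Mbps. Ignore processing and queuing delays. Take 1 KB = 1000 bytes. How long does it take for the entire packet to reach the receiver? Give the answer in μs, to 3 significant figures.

L = 13600 bits.
Transmission delay = L/R = 13600 / 160000000 = 85 μs.
Propagation delay = d/s = 25.3 m / 300000000 m/s = 0.0843333 μs.
Total = 85.1 μs.

85.1 μs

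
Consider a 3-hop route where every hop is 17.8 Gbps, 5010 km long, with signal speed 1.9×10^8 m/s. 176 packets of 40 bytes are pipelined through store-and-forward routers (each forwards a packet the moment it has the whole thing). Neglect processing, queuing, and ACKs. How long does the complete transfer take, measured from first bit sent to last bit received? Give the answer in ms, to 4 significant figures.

Per-hop transmission t_tx = L/R = 320/17800000000 = 1.79775e-05 ms.
Per-hop propagation t_prop = 5010000/190000000 = 26.3684 ms.
Pipeline fill: first packet needs 3·t_tx to clear all hops; remaining 175 packets each add one t_tx.
Total = (3+176-1)·t_tx + 3·t_prop = 178·1.79775e-05 + 3·26.3684 = 79.11 ms.

79.11 ms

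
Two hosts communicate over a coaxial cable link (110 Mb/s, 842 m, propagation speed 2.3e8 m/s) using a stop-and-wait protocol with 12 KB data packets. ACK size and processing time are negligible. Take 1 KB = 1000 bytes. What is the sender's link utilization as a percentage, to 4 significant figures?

t_tx = L/R = 96000/110000000 = 0.000872727 s.
t_prop = 842/2.3e+08 = 3.66087e-06 s; RTT = 7.32174e-06 s.
Cycle = t_tx + RTT = 0.000880049 s.
Utilization = t_tx / cycle = 0.000872727/0.000880049 = 99.17 %.

99.17 %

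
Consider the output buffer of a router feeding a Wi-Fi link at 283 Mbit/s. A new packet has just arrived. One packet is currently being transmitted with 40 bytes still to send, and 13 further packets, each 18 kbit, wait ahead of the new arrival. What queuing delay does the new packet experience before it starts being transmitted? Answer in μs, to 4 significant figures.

828.0 μs

Each queued packet: L/R = 18000/283000000 = 63.6042 μs.
13 queued → 826.855 μs.
Plus remaining 320 bits of current packet: 1.13074 μs.
Queuing delay = 828.0 μs.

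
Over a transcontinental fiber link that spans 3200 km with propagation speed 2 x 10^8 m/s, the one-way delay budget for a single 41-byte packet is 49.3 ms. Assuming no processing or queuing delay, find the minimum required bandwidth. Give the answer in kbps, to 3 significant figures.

L = 328 bits.
Propagation delay = 3200000 / 200000000 = 16 ms.
Transmission budget = 49.3 − 16 = 33.3 ms.
R ≥ L / t_tx = 328 bits / 0.0333 s = 9.85 kbps.

9.85 kbps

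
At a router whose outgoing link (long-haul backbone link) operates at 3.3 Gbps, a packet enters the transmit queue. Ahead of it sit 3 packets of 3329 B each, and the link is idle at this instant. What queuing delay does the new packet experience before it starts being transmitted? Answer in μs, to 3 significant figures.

24.2 μs

Each queued packet: L/R = 26632/3300000000 = 8.0703 μs.
3 queued → 24.2109 μs.
Queuing delay = 24.2 μs.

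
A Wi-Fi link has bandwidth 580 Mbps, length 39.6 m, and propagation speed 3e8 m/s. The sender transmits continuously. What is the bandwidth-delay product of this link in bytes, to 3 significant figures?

Propagation delay = 39.6 / 300000000 = 1.32e-07 s.
BDP = R × t_prop = 580000000 × 1.32e-07 = 76.56 bits.
In bytes: 76.56/8 = 9.57 bytes.

9.57 bytes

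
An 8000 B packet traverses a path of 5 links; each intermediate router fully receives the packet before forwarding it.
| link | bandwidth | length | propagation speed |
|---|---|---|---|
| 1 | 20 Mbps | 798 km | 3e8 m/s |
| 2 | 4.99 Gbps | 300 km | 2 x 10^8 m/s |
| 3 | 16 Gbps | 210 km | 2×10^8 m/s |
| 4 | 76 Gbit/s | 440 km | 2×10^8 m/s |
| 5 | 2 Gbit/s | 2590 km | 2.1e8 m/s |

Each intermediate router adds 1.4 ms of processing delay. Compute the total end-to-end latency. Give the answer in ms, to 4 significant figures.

L = 8000 × 8 = 64000 bits.
Transmission delays (L/R per hop): 3.2, 0.0128257, 0.004, 0.000842105, 0.032 ms; sum = 3.24967 ms.
Propagation delays (d/s per hop): 2.66, 1.5, 1.05, 2.2, 12.3333 ms; sum = 19.7433 ms.
Processing at 4 router(s): 4 × 1.4 ms = 5.6 ms.
End-to-end = 28.59 ms.

28.59 ms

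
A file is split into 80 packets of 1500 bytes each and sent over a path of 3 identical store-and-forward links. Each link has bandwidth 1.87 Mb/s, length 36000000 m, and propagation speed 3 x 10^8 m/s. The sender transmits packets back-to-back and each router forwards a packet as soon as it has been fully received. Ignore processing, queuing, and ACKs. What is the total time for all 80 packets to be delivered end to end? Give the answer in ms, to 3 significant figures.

886 ms

Per-hop transmission t_tx = L/R = 12000/1870000 = 6.41711 ms.
Per-hop propagation t_prop = 36000000/300000000 = 120 ms.
Pipeline fill: first packet needs 3·t_tx to clear all hops; remaining 79 packets each add one t_tx.
Total = (3+80-1)·t_tx + 3·t_prop = 82·6.41711 + 3·120 = 886 ms.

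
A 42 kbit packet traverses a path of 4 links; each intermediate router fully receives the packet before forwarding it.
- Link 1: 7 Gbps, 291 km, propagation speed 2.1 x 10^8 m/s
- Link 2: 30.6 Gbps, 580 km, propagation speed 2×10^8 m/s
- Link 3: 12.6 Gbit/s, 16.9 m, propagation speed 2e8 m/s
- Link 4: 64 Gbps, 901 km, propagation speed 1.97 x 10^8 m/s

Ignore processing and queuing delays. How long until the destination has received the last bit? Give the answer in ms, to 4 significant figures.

8.871 ms

L = 42000 bits.
Transmission delays (L/R per hop): 0.006, 0.00137255, 0.00333333, 0.00065625 ms; sum = 0.0113621 ms.
Propagation delays (d/s per hop): 1.38571, 2.9, 8.45e-05, 4.5736 ms; sum = 8.8594 ms.
End-to-end = 8.871 ms.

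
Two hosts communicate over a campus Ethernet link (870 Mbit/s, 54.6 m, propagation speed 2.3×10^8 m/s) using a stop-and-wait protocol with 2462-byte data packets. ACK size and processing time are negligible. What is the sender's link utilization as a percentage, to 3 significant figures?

97.9 %

t_tx = L/R = 19696/870000000 = 2.26391e-05 s.
t_prop = 54.6/2.3e+08 = 2.37391e-07 s; RTT = 4.74783e-07 s.
Cycle = t_tx + RTT = 2.31139e-05 s.
Utilization = t_tx / cycle = 2.26391e-05/2.31139e-05 = 97.9 %.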